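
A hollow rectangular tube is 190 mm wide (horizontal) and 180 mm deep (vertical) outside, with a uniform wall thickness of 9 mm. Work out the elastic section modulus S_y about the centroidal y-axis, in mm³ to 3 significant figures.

Split into non-overlapping primitives; take the origin at the lower-left of the bounding box.
Outer rectangle: 190 × 180, A = 34 200 mm², x = 95 mm, Ī = 102 885 000 mm⁴.
Inner void (subtracted): 172 × 162, A = 27 864 mm², x = 95 mm, Ī = 68 694 048 mm⁴.
By symmetry the centroid is at mid-width, x̄ = 95 mm.
All pieces are centred on the centroidal y-axis, so I = ΣĪ (holes subtracted) = 34 190 952 mm⁴.
Extreme fibre distance c = 95 mm; S = I/c = 359 905 mm³.

S_y ≈ 3.60 × 10⁵ mm³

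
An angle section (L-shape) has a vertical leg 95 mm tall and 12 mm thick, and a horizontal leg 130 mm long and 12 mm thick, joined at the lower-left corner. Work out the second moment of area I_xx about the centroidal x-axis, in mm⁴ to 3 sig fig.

Decompose the section into non-overlapping parts with the origin at the bottom-left of its bounding rectangle.
Vertical leg: 12 × 95, A = 1 140 mm², y = 47.5 mm, Ī = 857 375 mm⁴.
Horizontal leg (remainder): 118 × 12, A = 1 416 mm², y = 6 mm, Ī = 16 992 mm⁴.
Centroid: ȳ = ΣA·y / ΣA = 24.509 mm.
Transfer each piece to the centroidal x-axis using Ī + A·d² with d = y − 24.509:
  vertical leg: d = 22.991 mm → contributes +1 459 943 mm⁴
  horizontal leg (remainder): d = -18.509 mm → contributes +502 110 mm⁴
Total I = 1 962 053 mm⁴.

I_xx ≈ 1.96 × 10⁶ mm⁴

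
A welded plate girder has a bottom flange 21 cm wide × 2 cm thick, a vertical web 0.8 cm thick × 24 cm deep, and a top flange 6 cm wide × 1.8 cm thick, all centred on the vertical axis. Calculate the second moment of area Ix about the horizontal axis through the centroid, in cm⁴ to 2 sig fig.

Decompose the section into non-overlapping parts with the origin at the bottom-left of its bounding rectangle.
Bottom plate: 21 × 2, A = 42 cm², y = 1 cm, Ī = 14 cm⁴.
Web plate: 0.8 × 24, A = 19.2 cm², y = 14 cm, Ī = 921.6 cm⁴.
Top plate: 6 × 1.8, A = 10.8 cm², y = 26.9 cm, Ī = 2.916 cm⁴.
Centroid: ȳ = ΣA·y / ΣA = 8.352 cm.
Transfer each piece to the horizontal axis through the centroid using Ī + A·d² with d = y − 8.352:
  bottom plate: d = -7.352 cm → contributes +2 284 cm⁴
  web plate: d = 5.648 cm → contributes +1 534 cm⁴
  top plate: d = 18.55 cm → contributes +3 719 cm⁴
Total I = 7 537 cm⁴.

Ix ≈ 7500 cm⁴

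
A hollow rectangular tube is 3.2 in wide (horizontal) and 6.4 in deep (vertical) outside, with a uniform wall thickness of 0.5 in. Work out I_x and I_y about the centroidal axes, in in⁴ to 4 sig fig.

I_x ≈ 41.04 in⁴, I_y ≈ 12.68 in⁴

Decompose the section into non-overlapping parts with the origin at the bottom-left of its bounding rectangle.
Outer rectangle: 3.2 × 6.4, A = 20.48 in², y = 3.2 in, Ī = 69.9051 in⁴.
Inner void (subtracted): 2.2 × 5.4, A = 11.88 in², y = 3.2 in, Ī = 28.8684 in⁴.
By symmetry the centroid is at mid-height, ȳ = 3.2 in.
All pieces are centred on the centroidal x-axis, so I = ΣĪ (holes subtracted) = 41.0367 in⁴.
Repeating about the centroidal y-axis gives I_y = 12.6847 in⁴.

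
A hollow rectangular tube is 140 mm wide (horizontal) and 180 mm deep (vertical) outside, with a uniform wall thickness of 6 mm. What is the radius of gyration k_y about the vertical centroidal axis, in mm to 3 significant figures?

Decompose the section into non-overlapping parts with the origin at the bottom-left of its bounding rectangle.
Outer rectangle: 140 × 180, A = 25 200 mm², x = 70 mm, Ī = 41 160 000 mm⁴.
Inner void (subtracted): 128 × 168, A = 21 504 mm², x = 70 mm, Ī = 29 360 128 mm⁴.
By symmetry the centroid is at mid-width, x̄ = 70 mm.
All pieces are centred on the vertical centroidal axis, so I = ΣĪ (holes subtracted) = 11 799 872 mm⁴.
Radius of gyration: k = √(I/A) = √(11 799 872 / 3 696) = 56.503 mm.

k_y ≈ 56.5 mm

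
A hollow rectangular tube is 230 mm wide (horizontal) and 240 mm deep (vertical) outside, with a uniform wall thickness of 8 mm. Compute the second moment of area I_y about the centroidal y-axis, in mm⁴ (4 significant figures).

I_y ≈ 6.040 × 10⁷ mm⁴

Decompose the section into non-overlapping parts with the origin at the bottom-left of its bounding rectangle.
Outer rectangle: 230 × 240, A = 55 200 mm², x = 115 mm, Ī = 243 340 000 mm⁴.
Inner void (subtracted): 214 × 224, A = 47 936 mm², x = 115 mm, Ī = 182 939 755 mm⁴.
By symmetry the centroid is at mid-width, x̄ = 115 mm.
All pieces are centred on the centroidal y-axis, so I = ΣĪ (holes subtracted) = 60 400 245 mm⁴.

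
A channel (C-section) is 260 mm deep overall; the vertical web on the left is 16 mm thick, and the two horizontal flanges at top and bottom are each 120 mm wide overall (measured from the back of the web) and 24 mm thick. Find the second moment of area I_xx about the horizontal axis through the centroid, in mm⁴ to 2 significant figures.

Split into non-overlapping primitives; take the origin at the lower-left of the bounding box.
Web: 16 × 260, A = 4 160 mm², y = 130 mm, Ī = 23 434 667 mm⁴.
Top flange (beyond web): 104 × 24, A = 2 496 mm², y = 248 mm, Ī = 119 808 mm⁴.
Bottom flange (beyond web): 104 × 24, A = 2 496 mm², y = 12 mm, Ī = 119 808 mm⁴.
By symmetry the centroid is at mid-height, ȳ = 130 mm.
Transfer each piece to the horizontal axis through the centroid using Ī + A·d² with d = y − 130:
  web: d = 0 mm → contributes +23 434 667 mm⁴
  top flange (beyond web): d = 118 mm → contributes +34 874 112 mm⁴
  bottom flange (beyond web): d = -118 mm → contributes +34 874 112 mm⁴
Total I = 93 182 891 mm⁴.

I_xx ≈ 9.3 × 10⁷ mm⁴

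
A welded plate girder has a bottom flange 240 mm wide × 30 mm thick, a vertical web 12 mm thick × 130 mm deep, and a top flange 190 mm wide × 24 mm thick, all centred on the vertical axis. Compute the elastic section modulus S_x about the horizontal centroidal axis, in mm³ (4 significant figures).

Decompose the section into non-overlapping parts with the origin at the bottom-left of its bounding rectangle.
Bottom plate: 240 × 30, A = 7 200 mm², y = 15 mm, Ī = 540 000 mm⁴.
Web plate: 12 × 130, A = 1 560 mm², y = 95 mm, Ī = 2 197 000 mm⁴.
Top plate: 190 × 24, A = 4 560 mm², y = 172 mm, Ī = 218 880 mm⁴.
Centroid: ȳ = ΣA·y / ΣA = 78.1171 mm.
Transfer each piece to the horizontal centroidal axis using Ī + A·d² with d = y − 78.1171:
  bottom plate: d = -63.1171 mm → contributes +29 223 147 mm⁴
  web plate: d = 16.8829 mm → contributes +2 641 650 mm⁴
  top plate: d = 93.8829 mm → contributes +40 410 700 mm⁴
Total I = 72 275 497 mm⁴.
Extreme fibre distance c = 105.883 mm; S = I/c = 682 599 mm³.

S_x ≈ 6.826 × 10⁵ mm³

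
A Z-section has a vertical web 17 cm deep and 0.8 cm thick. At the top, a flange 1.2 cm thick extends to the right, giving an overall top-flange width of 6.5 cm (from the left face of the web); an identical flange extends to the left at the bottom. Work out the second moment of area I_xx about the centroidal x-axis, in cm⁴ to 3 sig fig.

Decompose the section into non-overlapping parts with the origin at the bottom-left of its bounding rectangle.
Web: 0.8 × 17, A = 13.6 cm², y = 8.5 cm, Ī = 327.53 cm⁴.
Top flange (beyond web): 5.7 × 1.2, A = 6.84 cm², y = 16.4 cm, Ī = 0.8208 cm⁴.
Bottom flange (beyond web): 5.7 × 1.2, A = 6.84 cm², y = 0.6 cm, Ī = 0.8208 cm⁴.
Centroid: ȳ = ΣA·y / ΣA = 8.5 cm.
Transfer each piece to the centroidal x-axis using Ī + A·d² with d = y − 8.5:
  web: d = 0 cm → contributes +327.53 cm⁴
  top flange (beyond web): d = 7.9 cm → contributes +427.71 cm⁴
  bottom flange (beyond web): d = -7.9 cm → contributes +427.71 cm⁴
Total I = 1182.9 cm⁴.

I_xx ≈ 1180 cm⁴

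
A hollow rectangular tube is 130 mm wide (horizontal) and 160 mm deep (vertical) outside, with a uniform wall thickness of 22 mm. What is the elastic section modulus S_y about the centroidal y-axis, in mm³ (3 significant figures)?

S_y ≈ 3.56 × 10⁵ mm³

Decompose the section into non-overlapping parts with the origin at the bottom-left of its bounding rectangle.
Outer rectangle: 130 × 160, A = 20 800 mm², x = 65 mm, Ī = 29 293 333 mm⁴.
Inner void (subtracted): 86 × 116, A = 9 976 mm², x = 65 mm, Ī = 6 148 541 mm⁴.
By symmetry the centroid is at mid-width, x̄ = 65 mm.
All pieces are centred on the centroidal y-axis, so I = ΣĪ (holes subtracted) = 23 144 792 mm⁴.
Extreme fibre distance c = 65 mm; S = I/c = 356 074 mm³.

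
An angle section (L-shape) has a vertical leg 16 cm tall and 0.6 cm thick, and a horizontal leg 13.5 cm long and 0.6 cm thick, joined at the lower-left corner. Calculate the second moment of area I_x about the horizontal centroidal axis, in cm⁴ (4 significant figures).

Break the section into simple shapes (no overlaps), measuring from the bottom-left corner of the bounding box.
Vertical leg: 0.6 × 16, A = 9.6 cm², y = 8 cm, Ī = 204.8 cm⁴.
Horizontal leg (remainder): 12.9 × 0.6, A = 7.74 cm², y = 0.3 cm, Ī = 0.2322 cm⁴.
Centroid: ȳ = ΣA·y / ΣA = 4.56298 cm.
Transfer each piece to the horizontal centroidal axis using Ī + A·d² with d = y − 4.56298:
  vertical leg: d = 3.43702 cm → contributes +318.206 cm⁴
  horizontal leg (remainder): d = -4.26298 cm → contributes +140.891 cm⁴
Total I = 459.097 cm⁴.

I_x ≈ 459.1 cm⁴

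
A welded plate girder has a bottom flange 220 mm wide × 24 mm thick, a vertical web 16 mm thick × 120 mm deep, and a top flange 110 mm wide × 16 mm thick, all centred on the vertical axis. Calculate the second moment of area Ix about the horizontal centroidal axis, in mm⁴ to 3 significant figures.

Ix ≈ 3.05 × 10⁷ mm⁴

Split into non-overlapping primitives; take the origin at the lower-left of the bounding box.
Bottom plate: 220 × 24, A = 5 280 mm², y = 12 mm, Ī = 253 440 mm⁴.
Web plate: 16 × 120, A = 1 920 mm², y = 84 mm, Ī = 2 304 000 mm⁴.
Top plate: 110 × 16, A = 1 760 mm², y = 152 mm, Ī = 37 547 mm⁴.
Centroid: ȳ = ΣA·y / ΣA = 54.929 mm.
Transfer each piece to the horizontal centroidal axis using Ī + A·d² with d = y − 54.929:
  bottom plate: d = -42.929 mm → contributes +9 983 753 mm⁴
  web plate: d = 29.071 mm → contributes +3 926 684 mm⁴
  top plate: d = 97.071 mm → contributes +16 621 784 mm⁴
Total I = 30 532 221 mm⁴.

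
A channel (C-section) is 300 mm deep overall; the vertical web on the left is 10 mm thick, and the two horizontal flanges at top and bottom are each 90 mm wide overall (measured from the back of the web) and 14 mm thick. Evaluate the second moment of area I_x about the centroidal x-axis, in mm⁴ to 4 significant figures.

Decompose the section into non-overlapping parts with the origin at the bottom-left of its bounding rectangle.
Web: 10 × 300, A = 3 000 mm², y = 150 mm, Ī = 22 500 000 mm⁴.
Top flange (beyond web): 80 × 14, A = 1 120 mm², y = 293 mm, Ī = 18293.3 mm⁴.
Bottom flange (beyond web): 80 × 14, A = 1 120 mm², y = 7 mm, Ī = 18293.3 mm⁴.
By symmetry the centroid is at mid-height, ȳ = 150 mm.
Transfer each piece to the centroidal x-axis using Ī + A·d² with d = y − 150:
  web: d = 0 mm → contributes +22 500 000 mm⁴
  top flange (beyond web): d = 143 mm → contributes +22 921 173 mm⁴
  bottom flange (beyond web): d = -143 mm → contributes +22 921 173 mm⁴
Total I = 68 342 347 mm⁴.

I_x ≈ 6.834 × 10⁷ mm⁴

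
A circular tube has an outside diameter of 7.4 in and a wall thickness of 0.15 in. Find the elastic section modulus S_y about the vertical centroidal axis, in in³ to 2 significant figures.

S_y ≈ 6.1 in³

Break the section into simple shapes (no overlaps), measuring from the bottom-left corner of the bounding box.
Outer circle: ⌀7.4, A = 43.01 in², x = 3.7 in, Ī = 147.2 in⁴.
Bore (subtracted): ⌀7.1, A = 39.59 in², x = 3.7 in, Ī = 124.7 in⁴.
By symmetry the centroid is at mid-width, x̄ = 3.7 in.
All pieces are centred on the vertical centroidal axis, so I = ΣĪ (holes subtracted) = 22.46 in⁴.
Extreme fibre distance c = 3.7 in; S = I/c = 6.069 in³.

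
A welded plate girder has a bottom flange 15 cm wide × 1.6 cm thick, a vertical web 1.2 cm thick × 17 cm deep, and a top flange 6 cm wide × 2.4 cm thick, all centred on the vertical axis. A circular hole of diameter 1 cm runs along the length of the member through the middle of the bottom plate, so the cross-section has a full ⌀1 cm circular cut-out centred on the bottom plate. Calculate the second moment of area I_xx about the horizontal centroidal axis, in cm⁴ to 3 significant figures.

Decompose the section into non-overlapping parts with the origin at the bottom-left of its bounding rectangle.
Bottom plate: 15 × 1.6, A = 24 cm², y = 0.8 cm, Ī = 5.12 cm⁴.
Web plate: 1.2 × 17, A = 20.4 cm², y = 10.1 cm, Ī = 491.3 cm⁴.
Top plate: 6 × 2.4, A = 14.4 cm², y = 19.8 cm, Ī = 6.912 cm⁴.
Hole (subtracted): ⌀1, A = 0.7854 cm², y = 0.8 cm, Ī = 0.049087 cm⁴.
Centroid: ȳ = ΣA·y / ΣA = 8.7863 cm.
Transfer each piece to the horizontal centroidal axis using Ī + A·d² with d = y − 8.7863:
  bottom plate: d = -7.9863 cm → contributes +1535.9 cm⁴
  web plate: d = 1.3137 cm → contributes +526.51 cm⁴
  top plate: d = 11.014 cm → contributes +1753.7 cm⁴
  hole: d = -7.9863 cm → contributes −50.142 cm⁴
Total I = 3765.9 cm⁴.

I_xx ≈ 3770 cm⁴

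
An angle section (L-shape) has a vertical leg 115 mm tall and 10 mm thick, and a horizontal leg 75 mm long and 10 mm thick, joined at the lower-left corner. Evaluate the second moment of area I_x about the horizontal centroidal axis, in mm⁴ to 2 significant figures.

Break the section into simple shapes (no overlaps), measuring from the bottom-left corner of the bounding box.
Vertical leg: 10 × 115, A = 1 150 mm², y = 57.5 mm, Ī = 1 267 396 mm⁴.
Horizontal leg (remainder): 65 × 10, A = 650 mm², y = 5 mm, Ī = 5 417 mm⁴.
Centroid: ȳ = ΣA·y / ΣA = 38.54 mm.
Transfer each piece to the horizontal centroidal axis using Ī + A·d² with d = y − 38.54:
  vertical leg: d = 18.96 mm → contributes +1 680 727 mm⁴
  horizontal leg (remainder): d = -33.54 mm → contributes +736 695 mm⁴
Total I = 2 417 422 mm⁴.

I_x ≈ 2.4 × 10⁶ mm⁴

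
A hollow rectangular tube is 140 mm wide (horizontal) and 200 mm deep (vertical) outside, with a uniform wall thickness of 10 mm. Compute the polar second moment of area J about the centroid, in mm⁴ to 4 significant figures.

Break the section into simple shapes (no overlaps), measuring from the bottom-left corner of the bounding box.
Outer rectangle: 140 × 200, A = 28 000 mm², y = 100 mm, Ī = 93 333 333 mm⁴.
Inner void (subtracted): 120 × 180, A = 21 600 mm², y = 100 mm, Ī = 58 320 000 mm⁴.
By symmetry the centroid is at mid-height, ȳ = 100 mm.
All pieces are centred on the centroidal x-axis, so I = ΣĪ (holes subtracted) = 35 013 333 mm⁴.
Repeating about the centroidal y-axis gives I_y = 19 813 333 mm⁴.
Polar second moment: J = I_x + I_y = 54 826 667 mm⁴.

J ≈ 5.483 × 10⁷ mm⁴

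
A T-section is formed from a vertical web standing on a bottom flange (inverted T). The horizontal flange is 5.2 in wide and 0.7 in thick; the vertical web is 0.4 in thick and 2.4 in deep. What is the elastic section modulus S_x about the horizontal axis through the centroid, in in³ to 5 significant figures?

Decompose the section into non-overlapping parts with the origin at the bottom-left of its bounding rectangle.
Flange: 5.2 × 0.7, A = 3.64 in², y = 0.35 in, Ī = 0.1486333 in⁴.
Web: 0.4 × 2.4, A = 0.96 in², y = 1.9 in, Ī = 0.4608 in⁴.
Centroid: ȳ = ΣA·y / ΣA = 0.6734783 in.
Transfer each piece to the horizontal axis through the centroid using Ī + A·d² with d = y − 0.6734783:
  flange: d = -0.3234783 in → contributes +0.5295163 in⁴
  web: d = 1.226522 in → contributes +1.904981 in⁴
Total I = 2.434498 in⁴.
Extreme fibre distance c = 2.426522 in; S = I/c = 1.003287 in³.

S_x ≈ 1.0033 in³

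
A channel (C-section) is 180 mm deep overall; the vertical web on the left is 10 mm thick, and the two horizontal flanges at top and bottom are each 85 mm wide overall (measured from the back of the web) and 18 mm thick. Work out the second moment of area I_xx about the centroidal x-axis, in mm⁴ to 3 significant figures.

I_xx ≈ 2.26 × 10⁷ mm⁴

Break the section into simple shapes (no overlaps), measuring from the bottom-left corner of the bounding box.
Web: 10 × 180, A = 1 800 mm², y = 90 mm, Ī = 4 860 000 mm⁴.
Top flange (beyond web): 75 × 18, A = 1 350 mm², y = 171 mm, Ī = 36 450 mm⁴.
Bottom flange (beyond web): 75 × 18, A = 1 350 mm², y = 9 mm, Ī = 36 450 mm⁴.
By symmetry the centroid is at mid-height, ȳ = 90 mm.
Transfer each piece to the centroidal x-axis using Ī + A·d² with d = y − 90:
  web: d = 0 mm → contributes +4 860 000 mm⁴
  top flange (beyond web): d = 81 mm → contributes +8 893 800 mm⁴
  bottom flange (beyond web): d = -81 mm → contributes +8 893 800 mm⁴
Total I = 22 647 600 mm⁴.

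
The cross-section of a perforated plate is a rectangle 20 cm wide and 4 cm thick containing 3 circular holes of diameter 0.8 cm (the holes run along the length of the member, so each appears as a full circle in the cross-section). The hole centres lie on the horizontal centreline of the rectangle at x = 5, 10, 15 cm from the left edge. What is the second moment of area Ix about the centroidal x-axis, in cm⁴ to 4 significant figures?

Split into non-overlapping primitives; take the origin at the lower-left of the bounding box.
Plate: 20 × 4, A = 80 cm², y = 2 cm, Ī = 106.667 cm⁴.
Hole 1 (subtracted): ⌀0.8, A = 0.502655 cm², y = 2 cm, Ī = 0.0201062 cm⁴.
Hole 2 (subtracted): ⌀0.8, A = 0.502655 cm², y = 2 cm, Ī = 0.0201062 cm⁴.
Hole 3 (subtracted): ⌀0.8, A = 0.502655 cm², y = 2 cm, Ī = 0.0201062 cm⁴.
By symmetry the centroid is at mid-height, ȳ = 2 cm.
All pieces are centred on the centroidal x-axis, so I = ΣĪ (holes subtracted) = 106.606 cm⁴.

Ix ≈ 106.6 cm⁴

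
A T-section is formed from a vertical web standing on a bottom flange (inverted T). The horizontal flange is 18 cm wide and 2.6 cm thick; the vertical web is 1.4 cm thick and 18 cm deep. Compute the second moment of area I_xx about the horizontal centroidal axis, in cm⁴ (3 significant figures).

Treat the section as a set of non-overlapping primitives; coordinates are from the bounding-box lower-left.
Flange: 18 × 2.6, A = 46.8 cm², y = 1.3 cm, Ī = 26.364 cm⁴.
Web: 1.4 × 18, A = 25.2 cm², y = 11.6 cm, Ī = 680.4 cm⁴.
Centroid: ȳ = ΣA·y / ΣA = 4.905 cm.
Transfer each piece to the horizontal centroidal axis using Ī + A·d² with d = y − 4.905:
  flange: d = -3.605 cm → contributes +634.58 cm⁴
  web: d = 6.695 cm → contributes +1809.9 cm⁴
Total I = 2444.5 cm⁴.

I_xx ≈ 2440 cm⁴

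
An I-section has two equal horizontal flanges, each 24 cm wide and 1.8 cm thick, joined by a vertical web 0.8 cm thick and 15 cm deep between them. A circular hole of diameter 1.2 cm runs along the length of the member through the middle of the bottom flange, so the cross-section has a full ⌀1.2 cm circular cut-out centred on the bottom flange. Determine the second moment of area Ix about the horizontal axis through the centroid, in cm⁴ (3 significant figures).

Treat the section as a set of non-overlapping primitives; coordinates are from the bounding-box lower-left.
Bottom flange: 24 × 1.8, A = 43.2 cm², y = 0.9 cm, Ī = 11.664 cm⁴.
Web: 0.8 × 15, A = 12 cm², y = 9.3 cm, Ī = 225 cm⁴.
Top flange: 24 × 1.8, A = 43.2 cm², y = 17.7 cm, Ī = 11.664 cm⁴.
Hole (subtracted): ⌀1.2, A = 1.131 cm², y = 0.9 cm, Ī = 0.10179 cm⁴.
Centroid: ȳ = ΣA·y / ΣA = 9.3977 cm.
Transfer each piece to the horizontal axis through the centroid using Ī + A·d² with d = y − 9.3977:
  bottom flange: d = -8.4977 cm → contributes +3131.2 cm⁴
  web: d = -0.097669 cm → contributes +225.11 cm⁴
  top flange: d = 8.3023 cm → contributes +2989.4 cm⁴
  hole: d = -8.4977 cm → contributes −81.77 cm⁴
Total I = 6263.9 cm⁴.

Ix ≈ 6260 cm⁴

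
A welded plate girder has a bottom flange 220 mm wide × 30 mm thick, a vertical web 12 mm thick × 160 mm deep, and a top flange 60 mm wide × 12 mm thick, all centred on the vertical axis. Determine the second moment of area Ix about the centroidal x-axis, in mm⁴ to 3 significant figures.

Ix ≈ 3.49 × 10⁷ mm⁴

Treat the section as a set of non-overlapping primitives; coordinates are from the bounding-box lower-left.
Bottom plate: 220 × 30, A = 6 600 mm², y = 15 mm, Ī = 495 000 mm⁴.
Web plate: 12 × 160, A = 1 920 mm², y = 110 mm, Ī = 4 096 000 mm⁴.
Top plate: 60 × 12, A = 720 mm², y = 196 mm, Ī = 8 640 mm⁴.
Centroid: ȳ = ΣA·y / ΣA = 48.844 mm.
Transfer each piece to the centroidal x-axis using Ī + A·d² with d = y − 48.844:
  bottom plate: d = -33.844 mm → contributes +8 054 817 mm⁴
  web plate: d = 61.156 mm → contributes +11 276 872 mm⁴
  top plate: d = 147.16 mm → contributes +15 600 127 mm⁴
Total I = 34 931 816 mm⁴.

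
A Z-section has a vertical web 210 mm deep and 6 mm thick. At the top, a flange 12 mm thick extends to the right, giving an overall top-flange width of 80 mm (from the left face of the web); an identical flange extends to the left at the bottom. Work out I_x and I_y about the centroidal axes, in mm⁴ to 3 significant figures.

I_x ≈ 2.21 × 10⁷ mm⁴, I_y ≈ 3.66 × 10⁶ mm⁴

Decompose the section into non-overlapping parts with the origin at the bottom-left of its bounding rectangle.
Web: 6 × 210, A = 1 260 mm², y = 105 mm, Ī = 4 630 500 mm⁴.
Top flange (beyond web): 74 × 12, A = 888 mm², y = 204 mm, Ī = 10 656 mm⁴.
Bottom flange (beyond web): 74 × 12, A = 888 mm², y = 6 mm, Ī = 10 656 mm⁴.
Centroid: ȳ = ΣA·y / ΣA = 105 mm.
Transfer each piece to the centroidal x-axis using Ī + A·d² with d = y − 105:
  web: d = 0 mm → contributes +4 630 500 mm⁴
  top flange (beyond web): d = 99 mm → contributes +8 713 944 mm⁴
  bottom flange (beyond web): d = -99 mm → contributes +8 713 944 mm⁴
Total I = 22 058 388 mm⁴.
For the y-axis: x̄ = 77 mm.
Repeating about the centroidal y-axis gives I_y = 3 655 828 mm⁴.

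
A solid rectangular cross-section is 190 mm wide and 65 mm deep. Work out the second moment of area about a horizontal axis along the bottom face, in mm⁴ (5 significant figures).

I_base ≈ 1.7393 × 10⁷ mm⁴

The section: 190 × 65, A = 12 350 mm², y = 32.5 mm, Ī = 4 348 229 mm⁴.
Transfer it to a horizontal axis along the bottom face using Ī + A·d² with d = y − 0:
  the section: d = 32.5 mm → contributes +17 392 917 mm⁴
Total I = 17 392 917 mm⁴.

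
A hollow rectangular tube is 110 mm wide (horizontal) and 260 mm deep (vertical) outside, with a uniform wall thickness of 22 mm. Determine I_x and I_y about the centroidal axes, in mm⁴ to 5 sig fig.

Treat the section as a set of non-overlapping primitives; coordinates are from the bounding-box lower-left.
Outer rectangle: 110 × 260, A = 28 600 mm², y = 130 mm, Ī = 161 113 333 mm⁴.
Inner void (subtracted): 66 × 216, A = 14 256 mm², y = 130 mm, Ī = 55 427 328 mm⁴.
By symmetry the centroid is at mid-height, ȳ = 130 mm.
All pieces are centred on the centroidal x-axis, so I = ΣĪ (holes subtracted) = 105 686 005 mm⁴.
Repeating about the centroidal y-axis gives I_y = 23 663 405 mm⁴.

I_x ≈ 1.0569 × 10⁸ mm⁴, I_y ≈ 2.3663 × 10⁷ mm⁴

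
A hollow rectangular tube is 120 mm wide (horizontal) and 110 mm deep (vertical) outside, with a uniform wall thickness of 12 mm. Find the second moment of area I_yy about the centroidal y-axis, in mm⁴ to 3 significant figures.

Break the section into simple shapes (no overlaps), measuring from the bottom-left corner of the bounding box.
Outer rectangle: 120 × 110, A = 13 200 mm², x = 60 mm, Ī = 15 840 000 mm⁴.
Inner void (subtracted): 96 × 86, A = 8 256 mm², x = 60 mm, Ī = 6 340 608 mm⁴.
By symmetry the centroid is at mid-width, x̄ = 60 mm.
All pieces are centred on the centroidal y-axis, so I = ΣĪ (holes subtracted) = 9 499 392 mm⁴.

I_yy ≈ 9.50 × 10⁶ mm⁴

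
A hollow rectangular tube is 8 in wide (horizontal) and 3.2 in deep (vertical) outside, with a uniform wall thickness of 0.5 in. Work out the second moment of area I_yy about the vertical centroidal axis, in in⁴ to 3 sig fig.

Treat the section as a set of non-overlapping primitives; coordinates are from the bounding-box lower-left.
Outer rectangle: 8 × 3.2, A = 25.6 in², x = 4 in, Ī = 136.53 in⁴.
Inner void (subtracted): 7 × 2.2, A = 15.4 in², x = 4 in, Ī = 62.883 in⁴.
By symmetry the centroid is at mid-width, x̄ = 4 in.
All pieces are centred on the vertical centroidal axis, so I = ΣĪ (holes subtracted) = 73.65 in⁴.

I_yy ≈ 73.7 in⁴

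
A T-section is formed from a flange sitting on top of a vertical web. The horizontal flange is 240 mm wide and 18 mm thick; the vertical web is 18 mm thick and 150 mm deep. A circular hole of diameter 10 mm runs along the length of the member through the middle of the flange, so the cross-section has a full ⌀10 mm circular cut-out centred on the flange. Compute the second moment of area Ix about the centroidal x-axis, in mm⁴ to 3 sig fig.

Ix ≈ 1.68 × 10⁷ mm⁴

Break the section into simple shapes (no overlaps), measuring from the bottom-left corner of the bounding box.
Flange: 240 × 18, A = 4 320 mm², y = 159 mm, Ī = 116 640 mm⁴.
Web: 18 × 150, A = 2 700 mm², y = 75 mm, Ī = 5 062 500 mm⁴.
Hole (subtracted): ⌀10, A = 78.54 mm², y = 159 mm, Ī = 490.87 mm⁴.
Centroid: ȳ = ΣA·y / ΣA = 126.33 mm.
Transfer each piece to the centroidal x-axis using Ī + A·d² with d = y − 126.33:
  flange: d = 32.673 mm → contributes +4 728 416 mm⁴
  web: d = -51.327 mm → contributes +12 175 478 mm⁴
  hole: d = 32.673 mm → contributes −84 335 mm⁴
Total I = 16 819 558 mm⁴.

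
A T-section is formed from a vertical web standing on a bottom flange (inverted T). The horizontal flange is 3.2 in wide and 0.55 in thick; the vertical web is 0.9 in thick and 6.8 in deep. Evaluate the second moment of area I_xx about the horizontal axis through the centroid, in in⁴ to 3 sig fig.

Break the section into simple shapes (no overlaps), measuring from the bottom-left corner of the bounding box.
Flange: 3.2 × 0.55, A = 1.76 in², y = 0.275 in, Ī = 0.044367 in⁴.
Web: 0.9 × 6.8, A = 6.12 in², y = 3.95 in, Ī = 23.582 in⁴.
Centroid: ȳ = ΣA·y / ΣA = 3.1292 in.
Transfer each piece to the horizontal axis through the centroid using Ī + A·d² with d = y − 3.1292:
  flange: d = -2.8542 in → contributes +14.382 in⁴
  web: d = 0.82081 in → contributes +27.706 in⁴
Total I = 42.088 in⁴.

I_xx ≈ 42.1 in⁴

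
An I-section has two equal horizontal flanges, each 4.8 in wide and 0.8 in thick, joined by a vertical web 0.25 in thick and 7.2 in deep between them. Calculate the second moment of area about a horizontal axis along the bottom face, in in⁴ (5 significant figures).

I_base ≈ 314.60 in⁴

Split into non-overlapping primitives; take the origin at the lower-left of the bounding box.
Bottom flange: 4.8 × 0.8, A = 3.84 in², y = 0.4 in, Ī = 0.2048 in⁴.
Web: 0.25 × 7.2, A = 1.8 in², y = 4.4 in, Ī = 7.776 in⁴.
Top flange: 4.8 × 0.8, A = 3.84 in², y = 8.4 in, Ī = 0.2048 in⁴.
Transfer each piece to the base of the section using Ī + A·d² with d = y − 0:
  bottom flange: d = 0.4 in → contributes +0.8192 in⁴
  web: d = 4.4 in → contributes +42.624 in⁴
  top flange: d = 8.4 in → contributes +271.1552 in⁴
Total I = 314.5984 in⁴.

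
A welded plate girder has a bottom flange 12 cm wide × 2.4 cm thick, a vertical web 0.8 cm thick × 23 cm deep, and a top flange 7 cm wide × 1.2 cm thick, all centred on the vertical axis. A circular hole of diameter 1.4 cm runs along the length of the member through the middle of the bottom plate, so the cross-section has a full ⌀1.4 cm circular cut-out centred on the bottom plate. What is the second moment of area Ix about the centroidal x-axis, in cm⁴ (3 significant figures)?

Split into non-overlapping primitives; take the origin at the lower-left of the bounding box.
Bottom plate: 12 × 2.4, A = 28.8 cm², y = 1.2 cm, Ī = 13.824 cm⁴.
Web plate: 0.8 × 23, A = 18.4 cm², y = 13.9 cm, Ī = 811.13 cm⁴.
Top plate: 7 × 1.2, A = 8.4 cm², y = 26 cm, Ī = 1.008 cm⁴.
Hole (subtracted): ⌀1.4, A = 1.5394 cm², y = 1.2 cm, Ī = 0.18857 cm⁴.
Centroid: ȳ = ΣA·y / ΣA = 9.376 cm.
Transfer each piece to the centroidal x-axis using Ī + A·d² with d = y − 9.376:
  bottom plate: d = -8.176 cm → contributes +1 939 cm⁴
  web plate: d = 4.524 cm → contributes +1187.7 cm⁴
  top plate: d = 16.624 cm → contributes +2322.4 cm⁴
  hole: d = -8.176 cm → contributes −103.09 cm⁴
Total I = 5346.1 cm⁴.

Ix ≈ 5350 cm⁴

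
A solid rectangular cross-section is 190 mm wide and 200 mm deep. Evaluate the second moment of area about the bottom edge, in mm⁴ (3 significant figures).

The section: 190 × 200, A = 38 000 mm², y = 100 mm, Ī = 126 666 667 mm⁴.
Transfer it to a horizontal axis along the bottom face using Ī + A·d² with d = y − 0:
  the section: d = 100 mm → contributes +506 666 667 mm⁴
Total I = 506 666 667 mm⁴.

I_base ≈ 5.07 × 10⁸ mm⁴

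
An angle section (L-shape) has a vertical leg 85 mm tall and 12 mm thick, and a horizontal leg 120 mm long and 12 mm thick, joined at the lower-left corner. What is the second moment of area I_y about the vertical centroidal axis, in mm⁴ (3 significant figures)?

Split into non-overlapping primitives; take the origin at the lower-left of the bounding box.
Vertical leg: 12 × 85, A = 1 020 mm², x = 6 mm, Ī = 12 240 mm⁴.
Horizontal leg (remainder): 108 × 12, A = 1 296 mm², x = 66 mm, Ī = 1 259 712 mm⁴.
Centroid: x̄ = ΣA·x / ΣA = 39.575 mm.
Transfer each piece to the vertical centroidal axis using Ī + A·d² with d = x − 39.575:
  vertical leg: d = -33.575 mm → contributes +1 162 075 mm⁴
  horizontal leg (remainder): d = 26.425 mm → contributes +2 164 675 mm⁴
Total I = 3 326 750 mm⁴.

I_y ≈ 3.33 × 10⁶ mm⁴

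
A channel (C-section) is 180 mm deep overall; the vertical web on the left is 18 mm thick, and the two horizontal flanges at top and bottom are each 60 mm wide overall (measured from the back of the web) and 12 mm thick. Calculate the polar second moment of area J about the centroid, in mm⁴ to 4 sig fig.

Split into non-overlapping primitives; take the origin at the lower-left of the bounding box.
Web: 18 × 180, A = 3 240 mm², y = 90 mm, Ī = 8 748 000 mm⁴.
Top flange (beyond web): 42 × 12, A = 504 mm², y = 174 mm, Ī = 6 048 mm⁴.
Bottom flange (beyond web): 42 × 12, A = 504 mm², y = 6 mm, Ī = 6 048 mm⁴.
By symmetry the centroid is at mid-height, ȳ = 90 mm.
Transfer each piece to the centroidal x-axis using Ī + A·d² with d = y − 90:
  web: d = 0 mm → contributes +8 748 000 mm⁴
  top flange (beyond web): d = 84 mm → contributes +3 562 272 mm⁴
  bottom flange (beyond web): d = -84 mm → contributes +3 562 272 mm⁴
Total I = 15 872 544 mm⁴.
For the y-axis: x̄ = 16.1186 mm.
Repeating about the centroidal y-axis gives I_y = 927 588 mm⁴.
Polar second moment: J = I_x + I_y = 16 800 132 mm⁴.

J ≈ 1.680 × 10⁷ mm⁴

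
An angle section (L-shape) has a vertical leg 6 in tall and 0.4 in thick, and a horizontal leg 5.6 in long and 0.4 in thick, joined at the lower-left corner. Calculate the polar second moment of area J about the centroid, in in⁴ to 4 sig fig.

Split into non-overlapping primitives; take the origin at the lower-left of the bounding box.
Vertical leg: 0.4 × 6, A = 2.4 in², y = 3 in, Ī = 7.2 in⁴.
Horizontal leg (remainder): 5.2 × 0.4, A = 2.08 in², y = 0.2 in, Ī = 0.0277333 in⁴.
Centroid: ȳ = ΣA·y / ΣA = 1.7 in.
Transfer each piece to the centroidal x-axis using Ī + A·d² with d = y − 1.7:
  vertical leg: d = 1.3 in → contributes +11.256 in⁴
  horizontal leg (remainder): d = -1.5 in → contributes +4.70773 in⁴
Total I = 15.9637 in⁴.
For the y-axis: x̄ = 1.5 in.
Repeating about the centroidal y-axis gives I_y = 13.4549 in⁴.
Polar second moment: J = I_x + I_y = 29.4187 in⁴.

J ≈ 29.42 in⁴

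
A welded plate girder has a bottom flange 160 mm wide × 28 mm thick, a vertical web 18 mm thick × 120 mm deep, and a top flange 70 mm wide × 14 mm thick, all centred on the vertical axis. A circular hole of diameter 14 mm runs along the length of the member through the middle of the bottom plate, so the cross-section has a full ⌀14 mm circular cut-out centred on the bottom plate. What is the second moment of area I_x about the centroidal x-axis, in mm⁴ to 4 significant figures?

I_x ≈ 2.231 × 10⁷ mm⁴

Split into non-overlapping primitives; take the origin at the lower-left of the bounding box.
Bottom plate: 160 × 28, A = 4 480 mm², y = 14 mm, Ī = 292 693 mm⁴.
Web plate: 18 × 120, A = 2 160 mm², y = 88 mm, Ī = 2 592 000 mm⁴.
Top plate: 70 × 14, A = 980 mm², y = 155 mm, Ī = 16006.7 mm⁴.
Hole (subtracted): ⌀14, A = 153.938 mm², y = 14 mm, Ī = 1885.74 mm⁴.
Centroid: ȳ = ΣA·y / ΣA = 53.9166 mm.
Transfer each piece to the centroidal x-axis using Ī + A·d² with d = y − 53.9166:
  bottom plate: d = -39.9166 mm → contributes +7 430 843 mm⁴
  web plate: d = 34.0834 mm → contributes +5 101 221 mm⁴
  top plate: d = 101.083 mm → contributes +10 029 498 mm⁴
  hole: d = -39.9166 mm → contributes −247 161 mm⁴
Total I = 22 314 401 mm⁴.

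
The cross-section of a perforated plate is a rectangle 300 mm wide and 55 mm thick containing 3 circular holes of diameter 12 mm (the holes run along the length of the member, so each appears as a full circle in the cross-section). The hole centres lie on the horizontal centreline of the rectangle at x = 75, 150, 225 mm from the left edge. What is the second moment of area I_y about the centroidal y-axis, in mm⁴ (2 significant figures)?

Break the section into simple shapes (no overlaps), measuring from the bottom-left corner of the bounding box.
Plate: 300 × 55, A = 16 500 mm², x = 150 mm, Ī = 123 750 000 mm⁴.
Hole 1 (subtracted): ⌀12, A = 113.1 mm², x = 75 mm, Ī = 1 018 mm⁴.
Hole 2 (subtracted): ⌀12, A = 113.1 mm², x = 150 mm, Ī = 1 018 mm⁴.
Hole 3 (subtracted): ⌀12, A = 113.1 mm², x = 225 mm, Ī = 1 018 mm⁴.
By symmetry the centroid is at mid-width, x̄ = 150 mm.
Transfer each piece to the centroidal y-axis using Ī + A·d² with d = x − 150:
  plate: d = 0 mm → contributes +123 750 000 mm⁴
  hole 1: d = -75 mm → contributes −637 190 mm⁴
  hole 2: d = 0 mm → contributes −1 018 mm⁴
  hole 3: d = 75 mm → contributes −637 190 mm⁴
Total I = 122 474 601 mm⁴.

I_y ≈ 1.2 × 10⁸ mm⁴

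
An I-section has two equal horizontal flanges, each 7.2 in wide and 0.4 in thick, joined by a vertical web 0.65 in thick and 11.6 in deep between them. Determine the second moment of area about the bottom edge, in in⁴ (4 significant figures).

I_base ≈ 803.2 in⁴

Treat the section as a set of non-overlapping primitives; coordinates are from the bounding-box lower-left.
Bottom flange: 7.2 × 0.4, A = 2.88 in², y = 0.2 in, Ī = 0.0384 in⁴.
Web: 0.65 × 11.6, A = 7.54 in², y = 6.2 in, Ī = 84.5485 in⁴.
Top flange: 7.2 × 0.4, A = 2.88 in², y = 12.2 in, Ī = 0.0384 in⁴.
Transfer each piece to the base of the section using Ī + A·d² with d = y − 0:
  bottom flange: d = 0.2 in → contributes +0.1536 in⁴
  web: d = 6.2 in → contributes +374.386 in⁴
  top flange: d = 12.2 in → contributes +428.698 in⁴
Total I = 803.237 in⁴.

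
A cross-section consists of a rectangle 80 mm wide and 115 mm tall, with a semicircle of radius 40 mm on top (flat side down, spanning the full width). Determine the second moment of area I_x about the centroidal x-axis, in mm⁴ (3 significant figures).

I_x ≈ 2.14 × 10⁷ mm⁴

Decompose the section into non-overlapping parts with the origin at the bottom-left of its bounding rectangle.
Rectangular body: 80 × 115, A = 9 200 mm², y = 57.5 mm, Ī = 10 139 167 mm⁴.
Semicircular cap: semicircle r = 40, A = 2513.3 mm², y = 131.98 mm, Ī = 280 978 mm⁴.
Centroid: ȳ = ΣA·y / ΣA = 73.48 mm.
Transfer each piece to the centroidal x-axis using Ī + A·d² with d = y − 73.48:
  rectangular body: d = -15.98 mm → contributes +12 488 528 mm⁴
  semicircular cap: d = 58.496 mm → contributes +8 880 964 mm⁴
Total I = 21 369 491 mm⁴.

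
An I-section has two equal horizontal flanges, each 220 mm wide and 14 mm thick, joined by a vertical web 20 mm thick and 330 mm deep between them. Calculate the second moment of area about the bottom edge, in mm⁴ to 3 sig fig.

Break the section into simple shapes (no overlaps), measuring from the bottom-left corner of the bounding box.
Bottom flange: 220 × 14, A = 3 080 mm², y = 7 mm, Ī = 50 307 mm⁴.
Web: 20 × 330, A = 6 600 mm², y = 179 mm, Ī = 59 895 000 mm⁴.
Top flange: 220 × 14, A = 3 080 mm², y = 351 mm, Ī = 50 307 mm⁴.
Transfer each piece to the base of the section using Ī + A·d² with d = y − 0:
  bottom flange: d = 7 mm → contributes +201 227 mm⁴
  web: d = 179 mm → contributes +271 365 600 mm⁴
  top flange: d = 351 mm → contributes +379 509 387 mm⁴
Total I = 651 076 213 mm⁴.

I_base ≈ 6.51 × 10⁸ mm⁴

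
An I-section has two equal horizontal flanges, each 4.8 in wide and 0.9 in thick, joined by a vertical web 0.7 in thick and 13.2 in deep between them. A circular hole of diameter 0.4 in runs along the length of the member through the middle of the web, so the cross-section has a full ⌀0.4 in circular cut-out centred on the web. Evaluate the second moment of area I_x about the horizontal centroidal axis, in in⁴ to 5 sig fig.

Split into non-overlapping primitives; take the origin at the lower-left of the bounding box.
Bottom flange: 4.8 × 0.9, A = 4.32 in², y = 0.45 in, Ī = 0.2916 in⁴.
Web: 0.7 × 13.2, A = 9.24 in², y = 7.5 in, Ī = 134.1648 in⁴.
Top flange: 4.8 × 0.9, A = 4.32 in², y = 14.55 in, Ī = 0.2916 in⁴.
Hole (subtracted): ⌀0.4, A = 0.1256637 in², y = 7.5 in, Ī = 0.001256637 in⁴.
By symmetry the centroid is at mid-height, ȳ = 7.5 in.
Transfer each piece to the horizontal centroidal axis using Ī + A·d² with d = y − 7.5:
  bottom flange: d = -7.05 in → contributes +215.0064 in⁴
  web: d = 0 in → contributes +134.1648 in⁴
  top flange: d = 7.05 in → contributes +215.0064 in⁴
  hole: d = 0 in → contributes −0.001256637 in⁴
Total I = 564.1763 in⁴.

I_x ≈ 564.18 in⁴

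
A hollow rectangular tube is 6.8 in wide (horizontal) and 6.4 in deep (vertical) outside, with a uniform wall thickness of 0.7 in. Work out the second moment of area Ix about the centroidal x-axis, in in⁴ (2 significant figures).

Break the section into simple shapes (no overlaps), measuring from the bottom-left corner of the bounding box.
Outer rectangle: 6.8 × 6.4, A = 43.52 in², y = 3.2 in, Ī = 148.5 in⁴.
Inner void (subtracted): 5.4 × 5, A = 27 in², y = 3.2 in, Ī = 56.25 in⁴.
By symmetry the centroid is at mid-height, ȳ = 3.2 in.
All pieces are centred on the centroidal x-axis, so I = ΣĪ (holes subtracted) = 92.3 in⁴.

Ix ≈ 92 in⁴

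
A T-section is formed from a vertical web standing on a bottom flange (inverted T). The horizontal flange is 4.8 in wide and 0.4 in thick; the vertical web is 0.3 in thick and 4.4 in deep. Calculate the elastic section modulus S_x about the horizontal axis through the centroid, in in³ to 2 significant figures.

S_x ≈ 1.8 in³

Break the section into simple shapes (no overlaps), measuring from the bottom-left corner of the bounding box.
Flange: 4.8 × 0.4, A = 1.92 in², y = 0.2 in, Ī = 0.0256 in⁴.
Web: 0.3 × 4.4, A = 1.32 in², y = 2.6 in, Ī = 2.13 in⁴.
Centroid: ȳ = ΣA·y / ΣA = 1.178 in.
Transfer each piece to the horizontal axis through the centroid using Ī + A·d² with d = y − 1.178:
  flange: d = -0.9778 in → contributes +1.861 in⁴
  web: d = 1.422 in → contributes +4.8 in⁴
Total I = 6.661 in⁴.
Extreme fibre distance c = 3.622 in; S = I/c = 1.839 in³.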